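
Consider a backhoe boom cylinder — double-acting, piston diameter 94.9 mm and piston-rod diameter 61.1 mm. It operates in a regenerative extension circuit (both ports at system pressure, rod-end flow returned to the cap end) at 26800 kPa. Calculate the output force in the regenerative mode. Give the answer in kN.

F ≈ 78.6 kN

With equal pressure on both faces, forces on the annular region cancel; the net push is pressure × rod cross-section.
Rod cross-section A_rod = π/4 × (61.1 mm)² = 2932 mm^2
F = P × A_rod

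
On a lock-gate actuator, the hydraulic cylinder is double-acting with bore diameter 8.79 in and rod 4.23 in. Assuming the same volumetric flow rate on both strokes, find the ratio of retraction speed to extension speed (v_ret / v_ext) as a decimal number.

Cap-side area A_cap = π/4 × (8.79 in)² = 60.68 in^2
Rod-side annular area A_ann = π/4 × (8.79² − 4.23²) = 46.63 in^2
For equal Q, v ∝ 1/A, so v_ret/v_ext = A_cap/A_ann.

v_ret/v_ext ≈ 1.30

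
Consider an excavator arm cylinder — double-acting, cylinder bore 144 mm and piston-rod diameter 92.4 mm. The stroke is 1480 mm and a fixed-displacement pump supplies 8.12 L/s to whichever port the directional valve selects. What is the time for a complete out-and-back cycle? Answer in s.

Cap-side area A_cap = π/4 × (144 mm)² = 16290 mm^2
Rod-side annular area A_ann = π/4 × (144² − 92.4²) = 9580 mm^2
t_ext = A_cap·L/Q = 2.968 s
t_ret = A_ann·L/Q = 1.746 s
t_cycle = t_ext + t_ret

t ≈ 4.71 s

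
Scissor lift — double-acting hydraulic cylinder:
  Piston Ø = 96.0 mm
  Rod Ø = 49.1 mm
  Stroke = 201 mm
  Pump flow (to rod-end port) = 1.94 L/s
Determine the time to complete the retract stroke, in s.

Rod-side annular area A_ann = π/4 × (96.0² − 49.1²) = 5345 mm^2
Swept volume V = A × L; t = V / Q = A·L / Q

t ≈ 0.554 s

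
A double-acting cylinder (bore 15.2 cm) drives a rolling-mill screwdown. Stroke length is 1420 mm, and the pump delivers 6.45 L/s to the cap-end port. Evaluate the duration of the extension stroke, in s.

t ≈ 3.99 s

Cap-side area A_cap = π/4 × (15.2 cm)² = 181.5 cm^2
Swept volume V = A × L; t = V / Q = A·L / Q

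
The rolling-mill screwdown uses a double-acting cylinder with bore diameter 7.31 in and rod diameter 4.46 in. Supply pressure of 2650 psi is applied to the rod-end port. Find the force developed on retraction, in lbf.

Rod-side annular area A_ann = π/4 × (7.31² − 4.46²) = 26.35 in^2
On retraction the pressure acts on the annular area (bore minus rod).
F = P × A_ann

F ≈ 69800 lbf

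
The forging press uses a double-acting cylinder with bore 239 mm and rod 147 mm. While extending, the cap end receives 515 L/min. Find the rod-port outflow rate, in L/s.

Cap-side area A_cap = π/4 × (239 mm)² = 44860 mm^2
Rod-side annular area A_ann = π/4 × (239² − 147²) = 27890 mm^2
Piston speed v = Q_in/A_cap; rod-end outflow Q_out = v × A_ann = Q_in × A_ann/A_cap.

Q_out ≈ 5.34 L/s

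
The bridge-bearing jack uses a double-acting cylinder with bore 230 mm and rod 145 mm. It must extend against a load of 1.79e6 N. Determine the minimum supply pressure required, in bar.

Cap-side area A_cap = π/4 × (230 mm)² = 41550 mm^2
P = F / A = 1.79e6 N / A

P ≈ 431 bar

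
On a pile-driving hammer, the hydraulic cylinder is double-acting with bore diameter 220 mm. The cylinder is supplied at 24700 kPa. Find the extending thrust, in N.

F ≈ 9.39e5 N

Cap-side area A_cap = π/4 × (220 mm)² = 38010 mm^2
F = P × A_cap = 24700 kPa × A_cap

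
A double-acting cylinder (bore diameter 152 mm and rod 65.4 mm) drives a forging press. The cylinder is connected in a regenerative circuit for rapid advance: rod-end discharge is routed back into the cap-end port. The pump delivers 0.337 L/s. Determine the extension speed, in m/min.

In regeneration the rod-end outflow joins the pump flow into the cap end, so the net volume the pump must supply per unit advance equals the rod cross-section area.
Rod cross-section A_rod = π/4 × (65.4 mm)² = 3359 mm^2
v = Q_pump / A_rod

v ≈ 6.02 m/min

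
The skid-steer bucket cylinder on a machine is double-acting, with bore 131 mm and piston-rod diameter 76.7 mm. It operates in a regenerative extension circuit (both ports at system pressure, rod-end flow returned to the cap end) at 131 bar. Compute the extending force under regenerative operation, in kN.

F ≈ 60.5 kN

With equal pressure on both faces, forces on the annular region cancel; the net push is pressure × rod cross-section.
Rod cross-section A_rod = π/4 × (76.7 mm)² = 4620 mm^2
F = P × A_rod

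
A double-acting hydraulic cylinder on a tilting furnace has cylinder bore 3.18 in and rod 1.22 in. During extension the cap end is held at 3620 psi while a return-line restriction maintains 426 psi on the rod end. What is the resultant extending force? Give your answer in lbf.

Cap-side area A_cap = π/4 × (3.18 in)² = 7.942 in^2
Rod-side annular area A_ann = π/4 × (3.18² − 1.22²) = 6.773 in^2
Net thrust = P_cap·A_cap − P_rod·A_ann = 28750 lbf − 2885 lbf

F ≈ 25900 lbf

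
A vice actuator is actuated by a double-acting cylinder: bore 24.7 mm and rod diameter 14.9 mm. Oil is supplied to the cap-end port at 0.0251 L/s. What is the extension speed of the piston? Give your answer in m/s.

Cap-side area A_cap = π/4 × (24.7 mm)² = 479.2 mm^2
v = Q / A

v ≈ 0.0524 m/s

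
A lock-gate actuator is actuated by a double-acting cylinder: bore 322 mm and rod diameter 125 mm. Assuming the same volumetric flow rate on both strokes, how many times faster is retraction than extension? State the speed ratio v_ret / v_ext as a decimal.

Cap-side area A_cap = π/4 × (322 mm)² = 81430 mm^2
Rod-side annular area A_ann = π/4 × (322² − 125²) = 69160 mm^2
For equal Q, v ∝ 1/A, so v_ret/v_ext = A_cap/A_ann.

v_ret/v_ext ≈ 1.18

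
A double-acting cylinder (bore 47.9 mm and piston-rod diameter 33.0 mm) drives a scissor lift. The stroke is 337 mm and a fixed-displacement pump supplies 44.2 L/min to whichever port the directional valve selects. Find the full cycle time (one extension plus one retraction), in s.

Cap-side area A_cap = π/4 × (47.9 mm)² = 1802 mm^2
Rod-side annular area A_ann = π/4 × (47.9² − 33.0²) = 946.7 mm^2
t_ext = A_cap·L/Q = 0.8244 s
t_ret = A_ann·L/Q = 0.4331 s
t_cycle = t_ext + t_ret

t ≈ 1.26 s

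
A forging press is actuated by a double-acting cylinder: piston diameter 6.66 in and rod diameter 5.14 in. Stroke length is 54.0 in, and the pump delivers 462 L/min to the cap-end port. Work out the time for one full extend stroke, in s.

t ≈ 4.00 s

Cap-side area A_cap = π/4 × (6.66 in)² = 34.84 in^2
Swept volume V = A × L; t = V / Q = A·L / Q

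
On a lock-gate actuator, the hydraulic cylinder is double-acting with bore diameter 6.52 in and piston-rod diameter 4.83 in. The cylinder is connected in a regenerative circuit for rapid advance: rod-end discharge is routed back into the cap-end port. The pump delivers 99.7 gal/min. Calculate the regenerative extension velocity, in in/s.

v ≈ 20.9 in/s

In regeneration the rod-end outflow joins the pump flow into the cap end, so the net volume the pump must supply per unit advance equals the rod cross-section area.
Rod cross-section A_rod = π/4 × (4.83 in)² = 18.32 in^2
v = Q_pump / A_rod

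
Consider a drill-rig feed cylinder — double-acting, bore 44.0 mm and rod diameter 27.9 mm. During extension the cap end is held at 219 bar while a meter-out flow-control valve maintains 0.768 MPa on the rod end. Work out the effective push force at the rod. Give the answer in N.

F ≈ 32600 N

Cap-side area A_cap = π/4 × (44.0 mm)² = 1521 mm^2
Rod-side annular area A_ann = π/4 × (44.0² − 27.9²) = 909.2 mm^2
Net thrust = P_cap·A_cap − P_rod·A_ann = 33300 N − 698.2 N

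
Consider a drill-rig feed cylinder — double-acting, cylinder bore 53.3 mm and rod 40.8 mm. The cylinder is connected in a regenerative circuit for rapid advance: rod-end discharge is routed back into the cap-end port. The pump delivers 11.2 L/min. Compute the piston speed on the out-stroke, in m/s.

In regeneration the rod-end outflow joins the pump flow into the cap end, so the net volume the pump must supply per unit advance equals the rod cross-section area.
Rod cross-section A_rod = π/4 × (40.8 mm)² = 1307 mm^2
v = Q_pump / A_rod

v ≈ 0.143 m/s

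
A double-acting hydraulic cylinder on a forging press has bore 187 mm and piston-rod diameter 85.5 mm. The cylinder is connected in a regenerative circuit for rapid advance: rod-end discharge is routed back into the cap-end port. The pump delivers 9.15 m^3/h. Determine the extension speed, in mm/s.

In regeneration the rod-end outflow joins the pump flow into the cap end, so the net volume the pump must supply per unit advance equals the rod cross-section area.
Rod cross-section A_rod = π/4 × (85.5 mm)² = 5741 mm^2
v = Q_pump / A_rod

v ≈ 443 mm/s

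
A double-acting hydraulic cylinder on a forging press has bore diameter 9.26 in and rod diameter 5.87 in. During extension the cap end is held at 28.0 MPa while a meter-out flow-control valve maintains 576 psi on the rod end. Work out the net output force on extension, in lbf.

Cap-side area A_cap = π/4 × (9.26 in)² = 67.35 in^2
Rod-side annular area A_ann = π/4 × (9.26² − 5.87²) = 40.28 in^2
Net thrust = P_cap·A_cap − P_rod·A_ann = 2.735e5 lbf − 23200 lbf

F ≈ 2.50e5 lbf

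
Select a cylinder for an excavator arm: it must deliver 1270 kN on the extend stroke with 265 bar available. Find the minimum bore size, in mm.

Extension force acts on the full piston face: F = P × (π/4)D².
D = √(4F / (πP)) = √(4 × 1270 kN / (π × 265 bar))

D ≈ 247 mm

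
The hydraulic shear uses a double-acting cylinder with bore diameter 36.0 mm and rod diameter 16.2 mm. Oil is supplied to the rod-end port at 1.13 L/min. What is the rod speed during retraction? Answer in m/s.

Rod-side annular area A_ann = π/4 × (36.0² − 16.2²) = 811.8 mm^2
Flow into the rod-end port fills the annular volume.
v = Q / A

v ≈ 0.0232 m/s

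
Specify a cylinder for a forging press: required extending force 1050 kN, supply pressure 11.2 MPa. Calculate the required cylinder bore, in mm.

D ≈ 345 mm

Extension force acts on the full piston face: F = P × (π/4)D².
D = √(4F / (πP)) = √(4 × 1050 kN / (π × 11.2 MPa))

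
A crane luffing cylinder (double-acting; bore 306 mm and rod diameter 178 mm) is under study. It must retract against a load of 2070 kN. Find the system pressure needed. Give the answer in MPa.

P ≈ 42.5 MPa

Rod-side annular area A_ann = π/4 × (306² − 178²) = 48660 mm^2
Retraction: pressure acts on the annular area.
P = F / A = 2070 kN / A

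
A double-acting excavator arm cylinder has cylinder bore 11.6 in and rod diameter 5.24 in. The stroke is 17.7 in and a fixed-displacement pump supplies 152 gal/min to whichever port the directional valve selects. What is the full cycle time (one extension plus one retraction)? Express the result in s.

t ≈ 5.74 s

Cap-side area A_cap = π/4 × (11.6 in)² = 105.7 in^2
Rod-side annular area A_ann = π/4 × (11.6² − 5.24²) = 84.12 in^2
t_ext = A_cap·L/Q = 3.197 s
t_ret = A_ann·L/Q = 2.544 s
t_cycle = t_ext + t_ret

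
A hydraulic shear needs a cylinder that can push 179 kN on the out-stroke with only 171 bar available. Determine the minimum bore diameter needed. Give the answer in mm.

Extension force acts on the full piston face: F = P × (π/4)D².
D = √(4F / (πP)) = √(4 × 179 kN / (π × 171 bar))

D ≈ 115 mm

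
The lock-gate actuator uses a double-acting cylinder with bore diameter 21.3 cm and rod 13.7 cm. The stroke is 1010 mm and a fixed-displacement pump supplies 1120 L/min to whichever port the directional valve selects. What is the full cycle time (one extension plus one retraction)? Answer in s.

Cap-side area A_cap = π/4 × (21.3 cm)² = 356.3 cm^2
Rod-side annular area A_ann = π/4 × (21.3² − 13.7²) = 208.9 cm^2
t_ext = A_cap·L/Q = 1.928 s
t_ret = A_ann·L/Q = 1.130 s
t_cycle = t_ext + t_ret

t ≈ 3.06 s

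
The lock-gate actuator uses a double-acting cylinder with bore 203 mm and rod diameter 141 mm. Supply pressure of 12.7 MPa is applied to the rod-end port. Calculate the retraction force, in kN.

F ≈ 213 kN

Rod-side annular area A_ann = π/4 × (203² − 141²) = 16750 mm^2
On retraction the pressure acts on the annular area (bore minus rod).
F = P × A_ann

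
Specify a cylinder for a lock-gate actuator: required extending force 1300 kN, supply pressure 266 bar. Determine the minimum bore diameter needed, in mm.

Extension force acts on the full piston face: F = P × (π/4)D².
D = √(4F / (πP)) = √(4 × 1300 kN / (π × 266 bar))

D ≈ 249 mm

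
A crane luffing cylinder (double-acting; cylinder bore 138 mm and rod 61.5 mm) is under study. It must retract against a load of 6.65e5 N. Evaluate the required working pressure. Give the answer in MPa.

Rod-side annular area A_ann = π/4 × (138² − 61.5²) = 11990 mm^2
Retraction: pressure acts on the annular area.
P = F / A = 6.65e5 N / A

P ≈ 55.5 MPa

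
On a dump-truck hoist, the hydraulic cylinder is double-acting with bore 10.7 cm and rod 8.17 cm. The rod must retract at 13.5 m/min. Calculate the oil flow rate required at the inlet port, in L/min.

Q ≈ 50.6 L/min

Rod-side annular area A_ann = π/4 × (10.7² − 8.17²) = 37.50 cm^2
Q = A × v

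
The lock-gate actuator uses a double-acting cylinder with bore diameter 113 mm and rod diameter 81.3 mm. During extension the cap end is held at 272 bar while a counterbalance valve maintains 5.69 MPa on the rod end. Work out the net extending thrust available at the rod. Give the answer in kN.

Cap-side area A_cap = π/4 × (113 mm)² = 10030 mm^2
Rod-side annular area A_ann = π/4 × (113² − 81.3²) = 4838 mm^2
Net thrust = P_cap·A_cap − P_rod·A_ann = 272.8 kN − 27.53 kN

F ≈ 245 kN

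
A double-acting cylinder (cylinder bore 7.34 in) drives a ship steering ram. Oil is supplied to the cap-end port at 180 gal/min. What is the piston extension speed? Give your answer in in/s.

v ≈ 16.4 in/s

Cap-side area A_cap = π/4 × (7.34 in)² = 42.31 in^2
v = Q / A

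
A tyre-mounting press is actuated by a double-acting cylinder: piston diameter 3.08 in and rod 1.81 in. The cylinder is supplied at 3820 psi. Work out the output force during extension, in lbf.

Cap-side area A_cap = π/4 × (3.08 in)² = 7.451 in^2
F = P × A_cap = 3820 psi × A_cap

F ≈ 28500 lbf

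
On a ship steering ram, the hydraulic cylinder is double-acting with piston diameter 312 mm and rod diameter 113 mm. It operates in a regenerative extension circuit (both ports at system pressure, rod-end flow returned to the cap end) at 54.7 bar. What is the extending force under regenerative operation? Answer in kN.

F ≈ 54.9 kN

With equal pressure on both faces, forces on the annular region cancel; the net push is pressure × rod cross-section.
Rod cross-section A_rod = π/4 × (113 mm)² = 10030 mm^2
F = P × A_rod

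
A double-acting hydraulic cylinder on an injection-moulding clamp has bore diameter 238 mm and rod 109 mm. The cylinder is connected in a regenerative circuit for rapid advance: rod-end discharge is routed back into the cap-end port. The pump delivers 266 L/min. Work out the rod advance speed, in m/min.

In regeneration the rod-end outflow joins the pump flow into the cap end, so the net volume the pump must supply per unit advance equals the rod cross-section area.
Rod cross-section A_rod = π/4 × (109 mm)² = 9331 mm^2
v = Q_pump / A_rod

v ≈ 28.5 m/min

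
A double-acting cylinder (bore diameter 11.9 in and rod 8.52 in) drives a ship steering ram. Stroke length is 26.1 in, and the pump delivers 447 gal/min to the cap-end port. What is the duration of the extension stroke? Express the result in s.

Cap-side area A_cap = π/4 × (11.9 in)² = 111.2 in^2
Swept volume V = A × L; t = V / Q = A·L / Q

t ≈ 1.69 s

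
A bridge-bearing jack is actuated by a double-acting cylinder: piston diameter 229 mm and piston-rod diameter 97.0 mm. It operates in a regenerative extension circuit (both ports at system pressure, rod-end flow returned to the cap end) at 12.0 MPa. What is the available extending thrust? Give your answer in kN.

F ≈ 88.7 kN

With equal pressure on both faces, forces on the annular region cancel; the net push is pressure × rod cross-section.
Rod cross-section A_rod = π/4 × (97.0 mm)² = 7390 mm^2
F = P × A_rod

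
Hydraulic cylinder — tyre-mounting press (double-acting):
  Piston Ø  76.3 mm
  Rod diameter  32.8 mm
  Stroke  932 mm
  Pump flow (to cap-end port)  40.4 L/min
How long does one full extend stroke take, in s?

t ≈ 6.33 s

Cap-side area A_cap = π/4 × (76.3 mm)² = 4572 mm^2
Swept volume V = A × L; t = V / Q = A·L / Q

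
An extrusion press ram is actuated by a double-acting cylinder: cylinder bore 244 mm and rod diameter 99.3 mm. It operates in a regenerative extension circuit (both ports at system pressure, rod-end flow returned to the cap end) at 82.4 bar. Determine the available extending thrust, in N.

F ≈ 63800 N

With equal pressure on both faces, forces on the annular region cancel; the net push is pressure × rod cross-section.
Rod cross-section A_rod = π/4 × (99.3 mm)² = 7744 mm^2
F = P × A_rod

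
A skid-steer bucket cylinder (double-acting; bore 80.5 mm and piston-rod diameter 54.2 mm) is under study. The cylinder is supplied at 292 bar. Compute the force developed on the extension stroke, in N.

Cap-side area A_cap = π/4 × (80.5 mm)² = 5090 mm^2
F = P × A_cap = 292 bar × A_cap

F ≈ 1.49e5 N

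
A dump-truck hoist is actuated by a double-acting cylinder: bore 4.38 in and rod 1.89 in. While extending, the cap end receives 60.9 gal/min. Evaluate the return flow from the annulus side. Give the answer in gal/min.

Q_out ≈ 49.6 gal/min

Cap-side area A_cap = π/4 × (4.38 in)² = 15.07 in^2
Rod-side annular area A_ann = π/4 × (4.38² − 1.89²) = 12.26 in^2
Piston speed v = Q_in/A_cap; rod-end outflow Q_out = v × A_ann = Q_in × A_ann/A_cap.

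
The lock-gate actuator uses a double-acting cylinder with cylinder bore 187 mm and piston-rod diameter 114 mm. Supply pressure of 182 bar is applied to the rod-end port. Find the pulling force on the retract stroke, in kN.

F ≈ 314 kN

Rod-side annular area A_ann = π/4 × (187² − 114²) = 17260 mm^2
On retraction the pressure acts on the annular area (bore minus rod).
F = P × A_ann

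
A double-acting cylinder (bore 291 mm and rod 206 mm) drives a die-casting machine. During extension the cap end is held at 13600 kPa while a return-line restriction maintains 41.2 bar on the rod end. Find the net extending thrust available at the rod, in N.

F ≈ 7.68e5 N

Cap-side area A_cap = π/4 × (291 mm)² = 66510 mm^2
Rod-side annular area A_ann = π/4 × (291² − 206²) = 33180 mm^2
Net thrust = P_cap·A_cap − P_rod·A_ann = 9.045e5 N − 1.367e5 N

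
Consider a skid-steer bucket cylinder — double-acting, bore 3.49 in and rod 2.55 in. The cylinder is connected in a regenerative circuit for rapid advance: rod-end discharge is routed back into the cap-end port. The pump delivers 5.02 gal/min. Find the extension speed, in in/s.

In regeneration the rod-end outflow joins the pump flow into the cap end, so the net volume the pump must supply per unit advance equals the rod cross-section area.
Rod cross-section A_rod = π/4 × (2.55 in)² = 5.107 in^2
v = Q_pump / A_rod

v ≈ 3.78 in/s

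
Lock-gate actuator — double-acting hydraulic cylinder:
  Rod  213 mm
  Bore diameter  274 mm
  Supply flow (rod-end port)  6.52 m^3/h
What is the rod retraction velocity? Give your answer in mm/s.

v ≈ 77.6 mm/s

Rod-side annular area A_ann = π/4 × (274² − 213²) = 23330 mm^2
Flow into the rod-end port fills the annular volume.
v = Q / A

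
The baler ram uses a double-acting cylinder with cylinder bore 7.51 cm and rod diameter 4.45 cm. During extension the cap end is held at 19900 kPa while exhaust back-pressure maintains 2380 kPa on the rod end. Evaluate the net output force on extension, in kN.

Cap-side area A_cap = π/4 × (7.51 cm)² = 44.30 cm^2
Rod-side annular area A_ann = π/4 × (7.51² − 4.45²) = 28.74 cm^2
Net thrust = P_cap·A_cap − P_rod·A_ann = 88.15 kN − 6.841 kN

F ≈ 81.3 kN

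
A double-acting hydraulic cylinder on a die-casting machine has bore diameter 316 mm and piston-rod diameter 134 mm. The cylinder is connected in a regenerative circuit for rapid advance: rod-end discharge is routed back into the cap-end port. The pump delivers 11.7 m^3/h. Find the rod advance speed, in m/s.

v ≈ 0.230 m/s

In regeneration the rod-end outflow joins the pump flow into the cap end, so the net volume the pump must supply per unit advance equals the rod cross-section area.
Rod cross-section A_rod = π/4 × (134 mm)² = 14100 mm^2
v = Q_pump / A_rod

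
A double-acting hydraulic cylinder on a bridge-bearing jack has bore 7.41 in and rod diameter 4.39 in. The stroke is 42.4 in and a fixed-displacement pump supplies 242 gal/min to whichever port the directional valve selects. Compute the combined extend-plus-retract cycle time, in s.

t ≈ 3.24 s

Cap-side area A_cap = π/4 × (7.41 in)² = 43.12 in^2
Rod-side annular area A_ann = π/4 × (7.41² − 4.39²) = 27.99 in^2
t_ext = A_cap·L/Q = 1.963 s
t_ret = A_ann·L/Q = 1.274 s
t_cycle = t_ext + t_ret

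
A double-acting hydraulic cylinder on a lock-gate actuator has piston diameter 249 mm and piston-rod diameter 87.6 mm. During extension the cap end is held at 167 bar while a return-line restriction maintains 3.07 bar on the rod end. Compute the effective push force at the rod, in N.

F ≈ 8.00e5 N

Cap-side area A_cap = π/4 × (249 mm)² = 48700 mm^2
Rod-side annular area A_ann = π/4 × (249² − 87.6²) = 42670 mm^2
Net thrust = P_cap·A_cap − P_rod·A_ann = 8.132e5 N − 13100 N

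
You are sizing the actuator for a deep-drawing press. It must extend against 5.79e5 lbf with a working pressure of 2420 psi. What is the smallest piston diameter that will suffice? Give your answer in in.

D ≈ 17.5 in

Extension force acts on the full piston face: F = P × (π/4)D².
D = √(4F / (πP)) = √(4 × 5.79e5 lbf / (π × 2420 psi))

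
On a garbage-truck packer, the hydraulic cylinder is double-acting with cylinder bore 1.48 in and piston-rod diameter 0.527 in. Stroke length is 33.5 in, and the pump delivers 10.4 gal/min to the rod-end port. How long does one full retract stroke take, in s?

Rod-side annular area A_ann = π/4 × (1.48² − 0.527²) = 1.502 in^2
Swept volume V = A × L; t = V / Q = A·L / Q

t ≈ 1.26 s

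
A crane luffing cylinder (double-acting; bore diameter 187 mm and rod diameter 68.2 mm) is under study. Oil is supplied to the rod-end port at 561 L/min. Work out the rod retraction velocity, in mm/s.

Rod-side annular area A_ann = π/4 × (187² − 68.2²) = 23810 mm^2
Flow into the rod-end port fills the annular volume.
v = Q / A

v ≈ 393 mm/s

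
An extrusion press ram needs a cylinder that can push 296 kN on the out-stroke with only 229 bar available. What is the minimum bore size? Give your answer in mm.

D ≈ 128 mm

Extension force acts on the full piston face: F = P × (π/4)D².
D = √(4F / (πP)) = √(4 × 296 kN / (π × 229 bar))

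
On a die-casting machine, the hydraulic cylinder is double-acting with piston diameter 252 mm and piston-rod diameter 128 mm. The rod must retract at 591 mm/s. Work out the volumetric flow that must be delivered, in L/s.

Q ≈ 21.9 L/s

Rod-side annular area A_ann = π/4 × (252² − 128²) = 37010 mm^2
Q = A × v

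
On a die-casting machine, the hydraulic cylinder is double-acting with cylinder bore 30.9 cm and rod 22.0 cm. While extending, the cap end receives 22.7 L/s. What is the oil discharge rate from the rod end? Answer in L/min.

Cap-side area A_cap = π/4 × (30.9 cm)² = 749.9 cm^2
Rod-side annular area A_ann = π/4 × (30.9² − 22.0²) = 369.8 cm^2
Piston speed v = Q_in/A_cap; rod-end outflow Q_out = v × A_ann = Q_in × A_ann/A_cap.

Q_out ≈ 672 L/min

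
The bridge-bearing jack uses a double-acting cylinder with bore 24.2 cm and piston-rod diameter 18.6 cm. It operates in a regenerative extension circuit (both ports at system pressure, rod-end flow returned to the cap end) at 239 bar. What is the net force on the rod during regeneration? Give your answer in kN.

F ≈ 649 kN

With equal pressure on both faces, forces on the annular region cancel; the net push is pressure × rod cross-section.
Rod cross-section A_rod = π/4 × (18.6 cm)² = 271.7 cm^2
F = P × A_rod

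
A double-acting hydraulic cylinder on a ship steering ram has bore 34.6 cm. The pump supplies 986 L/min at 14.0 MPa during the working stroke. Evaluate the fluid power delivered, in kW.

W ≈ 230 kW

Hydraulic power = P × Q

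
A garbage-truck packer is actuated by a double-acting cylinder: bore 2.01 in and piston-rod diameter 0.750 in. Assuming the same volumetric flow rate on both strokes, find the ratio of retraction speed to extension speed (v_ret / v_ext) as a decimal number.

v_ret/v_ext ≈ 1.16

Cap-side area A_cap = π/4 × (2.01 in)² = 3.173 in^2
Rod-side annular area A_ann = π/4 × (2.01² − 0.750²) = 2.731 in^2
For equal Q, v ∝ 1/A, so v_ret/v_ext = A_cap/A_ann.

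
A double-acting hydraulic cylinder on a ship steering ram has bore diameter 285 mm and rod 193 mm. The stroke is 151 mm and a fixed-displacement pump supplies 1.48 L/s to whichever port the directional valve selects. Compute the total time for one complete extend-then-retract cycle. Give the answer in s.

Cap-side area A_cap = π/4 × (285 mm)² = 63790 mm^2
Rod-side annular area A_ann = π/4 × (285² − 193²) = 34540 mm^2
t_ext = A_cap·L/Q = 6.509 s
t_ret = A_ann·L/Q = 3.524 s
t_cycle = t_ext + t_ret

t ≈ 10.0 s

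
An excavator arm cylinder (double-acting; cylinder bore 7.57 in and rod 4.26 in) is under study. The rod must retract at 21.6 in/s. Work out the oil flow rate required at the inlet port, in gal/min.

Rod-side annular area A_ann = π/4 × (7.57² − 4.26²) = 30.75 in^2
Q = A × v

Q ≈ 173 gal/min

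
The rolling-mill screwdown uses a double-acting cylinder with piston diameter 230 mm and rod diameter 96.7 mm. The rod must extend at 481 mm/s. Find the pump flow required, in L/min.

Cap-side area A_cap = π/4 × (230 mm)² = 41550 mm^2
Q = A × v

Q ≈ 1200 L/min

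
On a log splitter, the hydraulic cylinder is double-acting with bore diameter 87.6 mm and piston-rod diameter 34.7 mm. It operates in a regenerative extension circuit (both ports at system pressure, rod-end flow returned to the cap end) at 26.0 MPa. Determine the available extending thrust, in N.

F ≈ 24600 N

With equal pressure on both faces, forces on the annular region cancel; the net push is pressure × rod cross-section.
Rod cross-section A_rod = π/4 × (34.7 mm)² = 945.7 mm^2
F = P × A_rod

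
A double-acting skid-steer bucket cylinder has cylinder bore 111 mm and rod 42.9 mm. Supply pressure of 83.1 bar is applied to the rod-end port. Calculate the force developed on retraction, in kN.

Rod-side annular area A_ann = π/4 × (111² − 42.9²) = 8231 mm^2
On retraction the pressure acts on the annular area (bore minus rod).
F = P × A_ann

F ≈ 68.4 kN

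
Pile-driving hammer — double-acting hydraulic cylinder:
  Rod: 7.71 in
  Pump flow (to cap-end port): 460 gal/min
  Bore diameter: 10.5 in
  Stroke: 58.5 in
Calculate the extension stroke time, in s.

t ≈ 2.86 s

Cap-side area A_cap = π/4 × (10.5 in)² = 86.59 in^2
Swept volume V = A × L; t = V / Q = A·L / Q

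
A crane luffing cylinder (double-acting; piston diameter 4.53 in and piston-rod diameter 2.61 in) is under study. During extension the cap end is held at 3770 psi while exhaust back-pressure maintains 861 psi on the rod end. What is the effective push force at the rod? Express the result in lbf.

F ≈ 51500 lbf

Cap-side area A_cap = π/4 × (4.53 in)² = 16.12 in^2
Rod-side annular area A_ann = π/4 × (4.53² − 2.61²) = 10.77 in^2
Net thrust = P_cap·A_cap − P_rod·A_ann = 60760 lbf − 9270 lbf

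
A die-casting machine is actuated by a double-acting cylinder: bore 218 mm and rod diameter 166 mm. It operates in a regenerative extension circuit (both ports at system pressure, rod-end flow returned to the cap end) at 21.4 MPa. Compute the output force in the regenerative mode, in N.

F ≈ 4.63e5 N

With equal pressure on both faces, forces on the annular region cancel; the net push is pressure × rod cross-section.
Rod cross-section A_rod = π/4 × (166 mm)² = 21640 mm^2
F = P × A_rod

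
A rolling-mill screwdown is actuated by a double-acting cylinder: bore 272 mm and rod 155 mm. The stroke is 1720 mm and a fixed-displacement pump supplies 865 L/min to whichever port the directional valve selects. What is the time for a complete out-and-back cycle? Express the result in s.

Cap-side area A_cap = π/4 × (272 mm)² = 58110 mm^2
Rod-side annular area A_ann = π/4 × (272² − 155²) = 39240 mm^2
t_ext = A_cap·L/Q = 6.933 s
t_ret = A_ann·L/Q = 4.681 s
t_cycle = t_ext + t_ret

t ≈ 11.6 s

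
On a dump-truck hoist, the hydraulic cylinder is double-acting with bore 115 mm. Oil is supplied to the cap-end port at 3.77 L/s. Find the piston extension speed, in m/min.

Cap-side area A_cap = π/4 × (115 mm)² = 10390 mm^2
v = Q / A

v ≈ 21.8 m/min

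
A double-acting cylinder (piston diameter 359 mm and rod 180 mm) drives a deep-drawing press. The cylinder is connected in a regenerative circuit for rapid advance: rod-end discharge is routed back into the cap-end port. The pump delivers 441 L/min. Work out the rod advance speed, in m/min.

v ≈ 17.3 m/min

In regeneration the rod-end outflow joins the pump flow into the cap end, so the net volume the pump must supply per unit advance equals the rod cross-section area.
Rod cross-section A_rod = π/4 × (180 mm)² = 25450 mm^2
v = Q_pump / A_rod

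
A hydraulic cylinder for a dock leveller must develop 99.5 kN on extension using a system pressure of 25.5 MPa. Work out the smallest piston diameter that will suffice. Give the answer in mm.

D ≈ 70.5 mm

Extension force acts on the full piston face: F = P × (π/4)D².
D = √(4F / (πP)) = √(4 × 99.5 kN / (π × 25.5 MPa))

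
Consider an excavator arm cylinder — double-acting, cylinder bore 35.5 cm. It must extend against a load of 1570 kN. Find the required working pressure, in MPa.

P ≈ 15.9 MPa

Cap-side area A_cap = π/4 × (35.5 cm)² = 989.8 cm^2
P = F / A = 1570 kN / A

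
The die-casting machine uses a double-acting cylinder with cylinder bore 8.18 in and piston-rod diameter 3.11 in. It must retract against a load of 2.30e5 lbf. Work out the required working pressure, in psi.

Rod-side annular area A_ann = π/4 × (8.18² − 3.11²) = 44.96 in^2
Retraction: pressure acts on the annular area.
P = F / A = 2.30e5 lbf / A

P ≈ 5120 psi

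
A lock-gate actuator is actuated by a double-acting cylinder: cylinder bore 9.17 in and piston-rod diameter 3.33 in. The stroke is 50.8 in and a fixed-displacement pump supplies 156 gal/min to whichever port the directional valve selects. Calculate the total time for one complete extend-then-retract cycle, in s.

Cap-side area A_cap = π/4 × (9.17 in)² = 66.04 in^2
Rod-side annular area A_ann = π/4 × (9.17² − 3.33²) = 57.33 in^2
t_ext = A_cap·L/Q = 5.586 s
t_ret = A_ann·L/Q = 4.849 s
t_cycle = t_ext + t_ret

t ≈ 10.4 s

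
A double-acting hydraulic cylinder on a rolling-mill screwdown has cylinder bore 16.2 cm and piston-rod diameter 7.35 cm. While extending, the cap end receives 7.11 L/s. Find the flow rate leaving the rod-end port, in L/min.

Q_out ≈ 339 L/min

Cap-side area A_cap = π/4 × (16.2 cm)² = 206.1 cm^2
Rod-side annular area A_ann = π/4 × (16.2² − 7.35²) = 163.7 cm^2
Piston speed v = Q_in/A_cap; rod-end outflow Q_out = v × A_ann = Q_in × A_ann/A_cap.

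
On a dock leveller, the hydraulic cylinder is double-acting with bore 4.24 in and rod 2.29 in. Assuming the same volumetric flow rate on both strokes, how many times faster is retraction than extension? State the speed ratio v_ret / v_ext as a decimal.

v_ret/v_ext ≈ 1.41

Cap-side area A_cap = π/4 × (4.24 in)² = 14.12 in^2
Rod-side annular area A_ann = π/4 × (4.24² − 2.29²) = 10.00 in^2
For equal Q, v ∝ 1/A, so v_ret/v_ext = A_cap/A_ann.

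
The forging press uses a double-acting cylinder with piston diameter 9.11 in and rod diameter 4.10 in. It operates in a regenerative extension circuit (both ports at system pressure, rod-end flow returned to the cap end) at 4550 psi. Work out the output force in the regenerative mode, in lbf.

With equal pressure on both faces, forces on the annular region cancel; the net push is pressure × rod cross-section.
Rod cross-section A_rod = π/4 × (4.10 in)² = 13.20 in^2
F = P × A_rod

F ≈ 60100 lbf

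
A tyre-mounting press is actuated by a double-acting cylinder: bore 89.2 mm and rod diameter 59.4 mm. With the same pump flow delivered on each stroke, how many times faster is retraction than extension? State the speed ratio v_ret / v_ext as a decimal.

v_ret/v_ext ≈ 1.80

Cap-side area A_cap = π/4 × (89.2 mm)² = 6249 mm^2
Rod-side annular area A_ann = π/4 × (89.2² − 59.4²) = 3478 mm^2
For equal Q, v ∝ 1/A, so v_ret/v_ext = A_cap/A_ann.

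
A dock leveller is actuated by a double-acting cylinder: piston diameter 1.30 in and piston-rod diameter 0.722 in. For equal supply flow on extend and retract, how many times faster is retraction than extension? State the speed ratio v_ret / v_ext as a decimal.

Cap-side area A_cap = π/4 × (1.30 in)² = 1.327 in^2
Rod-side annular area A_ann = π/4 × (1.30² − 0.722²) = 0.9179 in^2
For equal Q, v ∝ 1/A, so v_ret/v_ext = A_cap/A_ann.

v_ret/v_ext ≈ 1.45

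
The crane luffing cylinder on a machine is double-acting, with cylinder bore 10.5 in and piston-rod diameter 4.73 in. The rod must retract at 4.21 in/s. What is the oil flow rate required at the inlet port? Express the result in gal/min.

Rod-side annular area A_ann = π/4 × (10.5² − 4.73²) = 69.02 in^2
Q = A × v

Q ≈ 75.5 gal/min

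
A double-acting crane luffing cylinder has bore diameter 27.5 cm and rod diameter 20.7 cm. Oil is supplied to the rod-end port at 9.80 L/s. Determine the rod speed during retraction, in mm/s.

v ≈ 381 mm/s

Rod-side annular area A_ann = π/4 × (27.5² − 20.7²) = 257.4 cm^2
Flow into the rod-end port fills the annular volume.
v = Q / A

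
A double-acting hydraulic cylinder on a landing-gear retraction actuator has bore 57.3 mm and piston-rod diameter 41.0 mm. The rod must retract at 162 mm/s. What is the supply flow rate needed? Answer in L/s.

Rod-side annular area A_ann = π/4 × (57.3² − 41.0²) = 1258 mm^2
Q = A × v

Q ≈ 0.204 L/s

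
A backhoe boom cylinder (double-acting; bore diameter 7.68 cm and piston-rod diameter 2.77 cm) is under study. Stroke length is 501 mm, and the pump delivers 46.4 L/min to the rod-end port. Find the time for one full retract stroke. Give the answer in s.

Rod-side annular area A_ann = π/4 × (7.68² − 2.77²) = 40.30 cm^2
Swept volume V = A × L; t = V / Q = A·L / Q

t ≈ 2.61 s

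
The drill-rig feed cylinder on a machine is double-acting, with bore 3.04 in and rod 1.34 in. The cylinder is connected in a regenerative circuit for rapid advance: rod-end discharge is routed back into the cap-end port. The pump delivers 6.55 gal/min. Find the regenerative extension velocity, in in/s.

In regeneration the rod-end outflow joins the pump flow into the cap end, so the net volume the pump must supply per unit advance equals the rod cross-section area.
Rod cross-section A_rod = π/4 × (1.34 in)² = 1.410 in^2
v = Q_pump / A_rod

v ≈ 17.9 in/s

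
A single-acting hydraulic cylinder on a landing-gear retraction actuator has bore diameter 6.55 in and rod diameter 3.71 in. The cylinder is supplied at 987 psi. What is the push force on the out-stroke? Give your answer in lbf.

Cap-side area A_cap = π/4 × (6.55 in)² = 33.70 in^2
F = P × A_cap = 987 psi × A_cap

F ≈ 33300 lbf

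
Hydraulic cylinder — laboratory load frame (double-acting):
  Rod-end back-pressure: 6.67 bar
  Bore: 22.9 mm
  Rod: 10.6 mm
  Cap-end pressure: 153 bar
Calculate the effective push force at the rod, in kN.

Cap-side area A_cap = π/4 × (22.9 mm)² = 411.9 mm^2
Rod-side annular area A_ann = π/4 × (22.9² − 10.6²) = 323.6 mm^2
Net thrust = P_cap·A_cap − P_rod·A_ann = 6.302 kN − 0.2159 kN

F ≈ 6.09 kN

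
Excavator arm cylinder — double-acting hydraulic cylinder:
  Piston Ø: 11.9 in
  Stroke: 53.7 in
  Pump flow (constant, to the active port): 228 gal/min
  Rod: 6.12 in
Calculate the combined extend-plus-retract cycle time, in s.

t ≈ 11.8 s

Cap-side area A_cap = π/4 × (11.9 in)² = 111.2 in^2
Rod-side annular area A_ann = π/4 × (11.9² − 6.12²) = 81.80 in^2
t_ext = A_cap·L/Q = 6.804 s
t_ret = A_ann·L/Q = 5.004 s
t_cycle = t_ext + t_ret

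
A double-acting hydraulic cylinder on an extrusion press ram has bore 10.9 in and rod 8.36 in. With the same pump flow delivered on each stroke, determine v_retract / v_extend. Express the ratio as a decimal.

Cap-side area A_cap = π/4 × (10.9 in)² = 93.31 in^2
Rod-side annular area A_ann = π/4 × (10.9² − 8.36²) = 38.42 in^2
For equal Q, v ∝ 1/A, so v_ret/v_ext = A_cap/A_ann.

v_ret/v_ext ≈ 2.43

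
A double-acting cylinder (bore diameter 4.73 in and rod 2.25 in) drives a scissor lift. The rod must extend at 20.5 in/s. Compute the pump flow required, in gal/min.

Q ≈ 93.6 gal/min

Cap-side area A_cap = π/4 × (4.73 in)² = 17.57 in^2
Q = A × v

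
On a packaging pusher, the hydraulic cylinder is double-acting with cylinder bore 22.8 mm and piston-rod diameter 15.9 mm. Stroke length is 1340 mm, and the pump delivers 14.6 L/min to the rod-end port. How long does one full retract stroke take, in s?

Rod-side annular area A_ann = π/4 × (22.8² − 15.9²) = 209.7 mm^2
Swept volume V = A × L; t = V / Q = A·L / Q

t ≈ 1.15 s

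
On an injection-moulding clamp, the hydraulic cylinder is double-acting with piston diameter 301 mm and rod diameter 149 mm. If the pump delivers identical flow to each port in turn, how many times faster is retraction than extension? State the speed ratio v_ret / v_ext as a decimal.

v_ret/v_ext ≈ 1.32

Cap-side area A_cap = π/4 × (301 mm)² = 71160 mm^2
Rod-side annular area A_ann = π/4 × (301² − 149²) = 53720 mm^2
For equal Q, v ∝ 1/A, so v_ret/v_ext = A_cap/A_ann.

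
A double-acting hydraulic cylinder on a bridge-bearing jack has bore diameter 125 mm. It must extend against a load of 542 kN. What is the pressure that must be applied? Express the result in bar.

Cap-side area A_cap = π/4 × (125 mm)² = 12270 mm^2
P = F / A = 542 kN / A

P ≈ 442 bar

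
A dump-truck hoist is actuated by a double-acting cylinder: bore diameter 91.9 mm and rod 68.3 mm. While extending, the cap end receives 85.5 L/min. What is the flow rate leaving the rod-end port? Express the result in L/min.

Cap-side area A_cap = π/4 × (91.9 mm)² = 6633 mm^2
Rod-side annular area A_ann = π/4 × (91.9² − 68.3²) = 2969 mm^2
Piston speed v = Q_in/A_cap; rod-end outflow Q_out = v × A_ann = Q_in × A_ann/A_cap.

Q_out ≈ 38.3 L/min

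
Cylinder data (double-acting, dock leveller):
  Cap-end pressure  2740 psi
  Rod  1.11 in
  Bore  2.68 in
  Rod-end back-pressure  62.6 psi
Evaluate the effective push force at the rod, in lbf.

F ≈ 15200 lbf

Cap-side area A_cap = π/4 × (2.68 in)² = 5.641 in^2
Rod-side annular area A_ann = π/4 × (2.68² − 1.11²) = 4.673 in^2
Net thrust = P_cap·A_cap − P_rod·A_ann = 15460 lbf − 292.6 lbf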